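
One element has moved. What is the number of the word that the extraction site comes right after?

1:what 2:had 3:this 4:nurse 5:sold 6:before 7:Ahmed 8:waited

5

The displaced element is "what" (word 1).
It functions as the direct object of "sold", so the gap sits immediately after word 5 ("sold").
Base order: This nurse had sold what before Ahmed waited.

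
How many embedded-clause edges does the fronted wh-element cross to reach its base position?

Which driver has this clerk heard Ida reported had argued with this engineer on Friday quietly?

2

"which driver" is extracted from the subject of "argued".
Boundaries crossed, outermost first: [Ø], [Ø] — 2 in total.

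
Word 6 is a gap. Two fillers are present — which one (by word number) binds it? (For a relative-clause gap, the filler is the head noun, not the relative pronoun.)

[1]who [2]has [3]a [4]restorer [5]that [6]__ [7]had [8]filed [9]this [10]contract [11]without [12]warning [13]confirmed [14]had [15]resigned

4

The marked gap is inside the relative clause, the subject of "filed".
Its filler is the head noun "restorer" (via "that"), at word 4.
(The other dependency links word 1 to a gap after word 13.)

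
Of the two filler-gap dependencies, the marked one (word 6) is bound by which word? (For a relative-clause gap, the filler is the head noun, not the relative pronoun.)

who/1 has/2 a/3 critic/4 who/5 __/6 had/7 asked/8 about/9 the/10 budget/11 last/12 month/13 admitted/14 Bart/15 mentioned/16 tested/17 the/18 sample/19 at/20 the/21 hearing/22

4

The marked gap is inside the relative clause, the subject of "asked".
Its filler is the head noun "critic" (via "who"), at word 4.
(The other dependency links word 1 to a gap after word 16.)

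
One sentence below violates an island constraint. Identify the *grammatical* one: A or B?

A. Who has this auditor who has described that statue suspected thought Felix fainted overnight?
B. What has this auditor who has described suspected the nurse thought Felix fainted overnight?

In B, the wh-phrase is extracted from inside a complex-NP island (relative clause) (introduced by "who"), which blocks movement.
In A, the extraction path crosses only that-complement boundaries, which are transparent.
So A is grammatical.

A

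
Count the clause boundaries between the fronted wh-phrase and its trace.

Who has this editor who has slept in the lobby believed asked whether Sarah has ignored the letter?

"who" is extracted from the subject of "asked".
Boundaries crossed, outermost first: [Ø] — 1 in total.

1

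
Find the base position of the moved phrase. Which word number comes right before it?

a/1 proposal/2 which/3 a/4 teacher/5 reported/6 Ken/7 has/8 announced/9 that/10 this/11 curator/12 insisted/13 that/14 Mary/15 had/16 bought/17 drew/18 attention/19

17

The displaced element is "a proposal" (word 2).
It is linked across 3 clause boundaries (Ø → that → that).
It functions as the direct object of "bought", so the gap sits immediately after word 17 ("bought").
Base order: A teacher reported Ken has announced that this curator insisted that Mary had bought a proposal.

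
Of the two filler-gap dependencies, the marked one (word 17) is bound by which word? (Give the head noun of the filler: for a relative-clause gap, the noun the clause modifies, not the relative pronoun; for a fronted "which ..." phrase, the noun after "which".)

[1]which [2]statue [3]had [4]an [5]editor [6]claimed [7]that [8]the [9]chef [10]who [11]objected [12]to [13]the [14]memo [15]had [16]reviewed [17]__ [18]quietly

2

The marked gap is the direct object of "reviewed".
Its filler is the fronted wh-phrase "which statue", at word 2.
(The other dependency links word 9 to a gap after word 10.)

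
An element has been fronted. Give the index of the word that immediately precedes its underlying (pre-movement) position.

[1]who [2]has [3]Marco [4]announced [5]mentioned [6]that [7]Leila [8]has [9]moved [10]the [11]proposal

The displaced element is "who" (word 1).
It is linked across 1 clause boundary (Ø).
It functions as the subject of "mentioned", so the gap sits immediately after word 4 ("announced").
Base order: Marco has announced that who mentioned that Leila has moved the proposal.

4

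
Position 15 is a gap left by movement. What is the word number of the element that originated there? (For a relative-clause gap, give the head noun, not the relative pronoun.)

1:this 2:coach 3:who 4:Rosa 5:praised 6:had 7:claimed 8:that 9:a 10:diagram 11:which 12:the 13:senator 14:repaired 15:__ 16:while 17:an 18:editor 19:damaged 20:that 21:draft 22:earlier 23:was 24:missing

The gap at 15 is the object of "repaired", inside a relative clause.
The relative pronoun is "which" (word 11); it is bound by the head noun immediately before it.
Its filler is the head noun "diagram", at word 10.

10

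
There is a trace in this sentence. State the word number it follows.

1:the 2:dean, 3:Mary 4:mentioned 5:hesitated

4

The displaced element is "the dean" (word 2).
It is linked across 1 clause boundary (Ø).
It functions as the subject of "hesitated", so the gap sits immediately after word 4 ("mentioned").
Base order: Mary mentioned that the dean hesitated.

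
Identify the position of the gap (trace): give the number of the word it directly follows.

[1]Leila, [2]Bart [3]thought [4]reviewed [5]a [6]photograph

3

The displaced element is "Leila" (word 1).
It is linked across 1 clause boundary (Ø).
It functions as the subject of "reviewed", so the gap sits immediately after word 3 ("thought").
Base order: Bart thought Leila reviewed a photograph.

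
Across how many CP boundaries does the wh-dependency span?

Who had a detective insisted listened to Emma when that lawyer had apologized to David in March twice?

"who" is extracted from the subject of "listened".
Boundaries crossed, outermost first: [Ø] — 1 in total.

1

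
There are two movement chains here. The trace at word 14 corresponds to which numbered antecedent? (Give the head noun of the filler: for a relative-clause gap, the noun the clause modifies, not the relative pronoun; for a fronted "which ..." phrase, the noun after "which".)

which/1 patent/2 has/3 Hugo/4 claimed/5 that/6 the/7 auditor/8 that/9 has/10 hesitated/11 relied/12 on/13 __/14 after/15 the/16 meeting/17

2

The marked gap is the object of the preposition "on" of "relied".
Its filler is the fronted wh-phrase "which patent", at word 2.
(The other dependency links word 8 to a gap after word 9.)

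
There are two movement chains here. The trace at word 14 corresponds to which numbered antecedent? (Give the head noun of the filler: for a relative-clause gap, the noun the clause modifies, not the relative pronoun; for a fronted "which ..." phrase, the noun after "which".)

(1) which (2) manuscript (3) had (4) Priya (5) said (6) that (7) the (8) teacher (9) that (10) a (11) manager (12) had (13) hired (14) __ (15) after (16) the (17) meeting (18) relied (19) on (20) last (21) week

8

The marked gap is inside the relative clause, the direct object of "hired".
Its filler is the head noun "teacher" (via "that"), at word 8.
(The other dependency links word 2 to a gap after word 19.)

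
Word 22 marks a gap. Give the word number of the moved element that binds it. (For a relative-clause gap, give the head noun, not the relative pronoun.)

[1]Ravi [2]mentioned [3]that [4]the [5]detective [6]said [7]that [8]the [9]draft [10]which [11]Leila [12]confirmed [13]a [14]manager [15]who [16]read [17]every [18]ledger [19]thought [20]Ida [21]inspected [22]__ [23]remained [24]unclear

9

The gap at 22 is the object of "inspected", inside a relative clause.
The relative pronoun is "which" (word 10); it is bound by the head noun immediately before it.
Its filler is the head noun "draft", at word 9.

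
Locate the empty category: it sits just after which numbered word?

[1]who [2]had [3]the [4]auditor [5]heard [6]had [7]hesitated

The displaced element is "who" (word 1).
It is linked across 1 clause boundary (Ø).
It functions as the subject of "hesitated", so the gap sits immediately after word 5 ("heard").
Base order: The auditor had heard who had hesitated.

5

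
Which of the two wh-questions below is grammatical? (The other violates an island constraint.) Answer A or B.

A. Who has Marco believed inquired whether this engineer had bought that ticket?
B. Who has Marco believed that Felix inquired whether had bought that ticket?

In B, the wh-phrase is extracted from inside a wh-island (introduced by "whether"), which blocks movement.
In A, the extraction path crosses only that-complement boundaries, which are transparent.
So A is grammatical.

A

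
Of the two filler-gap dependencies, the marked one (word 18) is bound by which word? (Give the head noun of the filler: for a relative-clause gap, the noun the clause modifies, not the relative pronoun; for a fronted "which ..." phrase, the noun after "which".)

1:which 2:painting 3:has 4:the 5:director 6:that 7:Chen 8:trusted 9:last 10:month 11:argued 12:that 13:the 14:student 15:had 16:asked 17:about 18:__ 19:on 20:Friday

The marked gap is the object of the preposition "about" of "asked".
Its filler is the fronted wh-phrase "which painting", at word 2.
(The other dependency links word 5 to a gap after word 8.)

2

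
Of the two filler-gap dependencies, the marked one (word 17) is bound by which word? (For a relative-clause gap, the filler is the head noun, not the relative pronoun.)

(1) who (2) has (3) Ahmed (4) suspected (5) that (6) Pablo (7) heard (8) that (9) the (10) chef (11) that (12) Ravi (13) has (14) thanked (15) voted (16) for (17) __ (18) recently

The marked gap is the object of the preposition "for" of "voted".
Its filler is the fronted wh-phrase "who", at word 1.
(The other dependency links word 10 to a gap after word 14.)

1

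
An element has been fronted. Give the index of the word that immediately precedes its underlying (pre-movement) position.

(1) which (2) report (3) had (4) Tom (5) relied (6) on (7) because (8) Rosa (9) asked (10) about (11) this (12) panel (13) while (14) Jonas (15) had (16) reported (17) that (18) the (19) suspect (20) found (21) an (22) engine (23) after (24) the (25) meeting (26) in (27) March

6

The displaced element is "which report" (word 2).
It functions as the object of the preposition "on" of "relied", so the gap sits immediately after word 6 ("on").
Base order: Tom had relied on which report because Rosa asked about this panel while Jonas had reported that the suspect found an engine after the meeting in March.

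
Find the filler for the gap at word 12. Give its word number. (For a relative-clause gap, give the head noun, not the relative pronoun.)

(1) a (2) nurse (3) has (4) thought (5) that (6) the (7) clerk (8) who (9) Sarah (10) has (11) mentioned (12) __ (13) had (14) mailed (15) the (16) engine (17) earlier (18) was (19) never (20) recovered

7

The gap at 12 is the subject of "mailed", inside a relative clause.
The relative pronoun is "who" (word 8); it is bound by the head noun immediately before it.
Its filler is the head noun "clerk", at word 7.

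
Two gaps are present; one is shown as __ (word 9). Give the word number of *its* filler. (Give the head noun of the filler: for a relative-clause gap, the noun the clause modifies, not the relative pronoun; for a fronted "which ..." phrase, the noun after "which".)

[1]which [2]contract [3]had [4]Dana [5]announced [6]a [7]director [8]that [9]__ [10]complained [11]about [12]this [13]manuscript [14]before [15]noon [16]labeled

7

The marked gap is inside the relative clause, the subject of "complained".
Its filler is the head noun "director" (via "that"), at word 7.
(The other dependency links word 2 to a gap after word 16.)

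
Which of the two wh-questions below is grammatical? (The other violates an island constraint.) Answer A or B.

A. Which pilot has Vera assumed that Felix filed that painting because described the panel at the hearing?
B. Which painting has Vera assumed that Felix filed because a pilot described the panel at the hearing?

In A, the wh-phrase is extracted from inside an adjunct island (introduced by "because"), which blocks movement.
In B, the extraction path crosses only that-complement boundaries, which are transparent.
So B is grammatical.

B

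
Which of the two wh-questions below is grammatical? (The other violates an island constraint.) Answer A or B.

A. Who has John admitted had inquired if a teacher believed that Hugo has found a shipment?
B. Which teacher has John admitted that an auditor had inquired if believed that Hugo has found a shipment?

A

In B, the wh-phrase is extracted from inside a wh-island (introduced by "if"), which blocks movement.
In A, the extraction path crosses only that-complement boundaries, which are transparent.
So A is grammatical.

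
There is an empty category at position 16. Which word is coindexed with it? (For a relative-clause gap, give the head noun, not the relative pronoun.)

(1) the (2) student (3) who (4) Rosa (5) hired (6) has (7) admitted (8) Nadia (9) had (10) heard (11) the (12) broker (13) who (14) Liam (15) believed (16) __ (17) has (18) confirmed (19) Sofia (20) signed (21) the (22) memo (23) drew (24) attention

12

The gap at 16 is the subject of "confirmed", inside a relative clause.
The relative pronoun is "who" (word 13); it is bound by the head noun immediately before it.
Its filler is the head noun "broker", at word 12.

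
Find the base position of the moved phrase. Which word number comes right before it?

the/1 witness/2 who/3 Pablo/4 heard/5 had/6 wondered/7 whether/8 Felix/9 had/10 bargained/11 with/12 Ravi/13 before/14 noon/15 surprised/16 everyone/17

The displaced element is "the witness" (word 2).
It is linked across 1 clause boundary (Ø).
It functions as the subject of "wondered", so the gap sits immediately after word 5 ("heard").
Base order: Pablo heard the witness had wondered whether Felix had bargained with Ravi before noon.

5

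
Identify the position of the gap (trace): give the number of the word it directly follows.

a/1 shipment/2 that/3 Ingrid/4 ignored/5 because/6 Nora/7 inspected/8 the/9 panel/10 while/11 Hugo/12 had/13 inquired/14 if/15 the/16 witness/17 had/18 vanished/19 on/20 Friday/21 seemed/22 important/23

5

The displaced element is "a shipment" (word 2).
It functions as the direct object of "ignored", so the gap sits immediately after word 5 ("ignored").
Base order: Ingrid ignored a shipment because Nora inspected the panel while Hugo had inquired if the witness had vanished on Friday.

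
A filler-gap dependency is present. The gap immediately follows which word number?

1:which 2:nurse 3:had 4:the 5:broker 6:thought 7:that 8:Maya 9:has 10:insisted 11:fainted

10

The displaced element is "which nurse" (word 2).
It is linked across 2 clause boundaries (that → Ø).
It functions as the subject of "fainted", so the gap sits immediately after word 10 ("insisted").
Base order: The broker had thought that Maya has insisted which nurse fainted.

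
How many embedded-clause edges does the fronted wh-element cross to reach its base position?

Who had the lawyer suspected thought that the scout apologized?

1

"who" is extracted from the subject of "thought".
Boundaries crossed, outermost first: [Ø] — 1 in total.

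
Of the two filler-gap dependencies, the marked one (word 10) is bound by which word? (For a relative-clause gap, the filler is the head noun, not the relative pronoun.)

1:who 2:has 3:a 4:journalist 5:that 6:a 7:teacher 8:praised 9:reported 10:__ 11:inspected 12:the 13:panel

The marked gap is the subject of "inspected".
Its filler is the fronted wh-phrase "who", at word 1.
(The other dependency links word 4 to a gap after word 8.)

1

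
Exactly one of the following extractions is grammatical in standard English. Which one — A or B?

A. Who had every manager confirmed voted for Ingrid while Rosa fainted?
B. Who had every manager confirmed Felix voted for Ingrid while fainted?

In B, the wh-phrase is extracted from inside an adjunct island (introduced by "while"), which blocks movement.
In A, the extraction path crosses only that-complement boundaries, which are transparent.
So A is grammatical.

A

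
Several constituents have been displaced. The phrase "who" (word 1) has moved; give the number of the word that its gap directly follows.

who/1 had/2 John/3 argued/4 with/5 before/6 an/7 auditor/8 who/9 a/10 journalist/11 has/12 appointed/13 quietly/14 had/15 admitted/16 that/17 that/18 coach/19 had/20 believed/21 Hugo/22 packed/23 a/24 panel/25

5

The displaced element is "who" (word 1).
It functions as the object of the preposition "with" of "argued", so the gap sits immediately after word 5 ("with").
Base order: John had argued with who before an auditor who a journalist has appointed quietly had admitted that that coach had believed Hugo packed a panel.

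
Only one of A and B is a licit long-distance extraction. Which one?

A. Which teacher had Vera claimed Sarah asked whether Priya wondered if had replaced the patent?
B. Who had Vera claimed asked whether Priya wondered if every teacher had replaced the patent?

In A, the wh-phrase is extracted from inside a wh-island (introduced by "whether"), which blocks movement.
In B, the extraction path crosses only that-complement boundaries, which are transparent.
So B is grammatical.

B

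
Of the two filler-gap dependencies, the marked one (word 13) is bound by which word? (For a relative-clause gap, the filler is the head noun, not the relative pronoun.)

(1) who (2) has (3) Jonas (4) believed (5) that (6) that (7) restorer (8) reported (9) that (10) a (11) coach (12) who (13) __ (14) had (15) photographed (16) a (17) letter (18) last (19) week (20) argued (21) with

11

The marked gap is inside the relative clause, the subject of "photographed".
Its filler is the head noun "coach" (via "who"), at word 11.
(The other dependency links word 1 to a gap after word 21.)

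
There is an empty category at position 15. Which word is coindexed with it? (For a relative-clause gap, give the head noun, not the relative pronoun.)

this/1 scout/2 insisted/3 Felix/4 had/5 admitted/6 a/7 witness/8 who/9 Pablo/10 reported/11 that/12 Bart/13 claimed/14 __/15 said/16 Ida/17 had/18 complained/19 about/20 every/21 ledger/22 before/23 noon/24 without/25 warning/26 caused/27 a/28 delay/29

The gap at 15 is the subject of "said", inside a relative clause.
The relative pronoun is "who" (word 9); it is bound by the head noun immediately before it.
Its filler is the head noun "witness", at word 8.

8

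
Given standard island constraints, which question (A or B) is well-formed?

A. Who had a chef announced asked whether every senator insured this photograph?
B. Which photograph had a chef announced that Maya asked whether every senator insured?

In B, the wh-phrase is extracted from inside a wh-island (introduced by "whether"), which blocks movement.
In A, the extraction path crosses only that-complement boundaries, which are transparent.
So A is grammatical.

A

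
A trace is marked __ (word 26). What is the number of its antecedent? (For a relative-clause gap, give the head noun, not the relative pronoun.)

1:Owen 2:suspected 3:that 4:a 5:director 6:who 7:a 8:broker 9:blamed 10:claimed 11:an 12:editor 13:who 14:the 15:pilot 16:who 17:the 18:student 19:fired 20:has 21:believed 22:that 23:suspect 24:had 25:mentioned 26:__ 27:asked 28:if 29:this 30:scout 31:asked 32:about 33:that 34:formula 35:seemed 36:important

The gap at 26 is the subject of "asked", inside a relative clause.
The relative pronoun is "who" (word 13); it is bound by the head noun immediately before it.
Its filler is the head noun "editor", at word 12.

12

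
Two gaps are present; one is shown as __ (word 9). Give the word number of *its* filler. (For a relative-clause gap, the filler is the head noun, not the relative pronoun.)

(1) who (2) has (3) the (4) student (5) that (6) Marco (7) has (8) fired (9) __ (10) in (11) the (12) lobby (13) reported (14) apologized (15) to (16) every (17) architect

4

The marked gap is inside the relative clause, the direct object of "fired".
Its filler is the head noun "student" (via "that"), at word 4.
(The other dependency links word 1 to a gap after word 13.)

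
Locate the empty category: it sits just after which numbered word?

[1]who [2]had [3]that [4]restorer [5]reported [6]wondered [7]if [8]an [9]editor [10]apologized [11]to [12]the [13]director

5

The displaced element is "who" (word 1).
It is linked across 1 clause boundary (Ø).
It functions as the subject of "wondered", so the gap sits immediately after word 5 ("reported").
Base order: That restorer had reported who wondered if an editor apologized to the director.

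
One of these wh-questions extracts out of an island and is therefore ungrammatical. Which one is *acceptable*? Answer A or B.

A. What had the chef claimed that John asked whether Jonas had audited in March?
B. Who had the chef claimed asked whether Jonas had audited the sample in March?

B

In A, the wh-phrase is extracted from inside a wh-island (introduced by "whether"), which blocks movement.
In B, the extraction path crosses only that-complement boundaries, which are transparent.
So B is grammatical.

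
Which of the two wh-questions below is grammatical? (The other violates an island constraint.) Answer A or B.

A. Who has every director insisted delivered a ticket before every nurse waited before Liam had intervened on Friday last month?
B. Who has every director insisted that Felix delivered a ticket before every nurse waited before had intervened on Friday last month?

A

In B, the wh-phrase is extracted from inside an adjunct island (introduced by "before"), which blocks movement.
In A, the extraction path crosses only that-complement boundaries, which are transparent.
So A is grammatical.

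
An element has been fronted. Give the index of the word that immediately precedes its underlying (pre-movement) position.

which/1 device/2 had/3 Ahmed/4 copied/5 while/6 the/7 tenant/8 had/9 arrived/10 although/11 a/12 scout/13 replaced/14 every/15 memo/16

The displaced element is "which device" (word 2).
It functions as the direct object of "copied", so the gap sits immediately after word 5 ("copied").
Base order: Ahmed had copied which device while the tenant had arrived although a scout replaced every memo.

5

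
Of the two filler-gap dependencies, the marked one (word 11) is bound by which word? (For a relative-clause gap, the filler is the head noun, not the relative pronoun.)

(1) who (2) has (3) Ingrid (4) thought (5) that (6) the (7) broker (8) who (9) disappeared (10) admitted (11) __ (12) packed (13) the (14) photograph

1

The marked gap is the subject of "packed".
Its filler is the fronted wh-phrase "who", at word 1.
(The other dependency links word 7 to a gap after word 8.)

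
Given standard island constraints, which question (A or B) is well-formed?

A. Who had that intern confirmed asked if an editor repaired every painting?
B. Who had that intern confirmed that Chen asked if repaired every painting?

A

In B, the wh-phrase is extracted from inside a wh-island (introduced by "if"), which blocks movement.
In A, the extraction path crosses only that-complement boundaries, which are transparent.
So A is grammatical.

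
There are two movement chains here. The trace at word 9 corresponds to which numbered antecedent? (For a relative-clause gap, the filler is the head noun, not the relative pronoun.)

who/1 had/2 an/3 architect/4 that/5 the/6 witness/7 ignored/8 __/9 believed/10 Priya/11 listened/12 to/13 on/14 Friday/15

4

The marked gap is inside the relative clause, the direct object of "ignored".
Its filler is the head noun "architect" (via "that"), at word 4.
(The other dependency links word 1 to a gap after word 13.)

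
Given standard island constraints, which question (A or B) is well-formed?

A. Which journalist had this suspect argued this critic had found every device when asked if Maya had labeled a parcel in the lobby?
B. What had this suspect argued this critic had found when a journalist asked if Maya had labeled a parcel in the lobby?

B

In A, the wh-phrase is extracted from inside an adjunct island (introduced by "when"), which blocks movement.
In B, the extraction path crosses only that-complement boundaries, which are transparent.
So B is grammatical.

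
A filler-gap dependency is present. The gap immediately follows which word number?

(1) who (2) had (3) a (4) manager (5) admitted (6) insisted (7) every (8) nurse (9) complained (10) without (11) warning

The displaced element is "who" (word 1).
It is linked across 1 clause boundary (Ø).
It functions as the subject of "insisted", so the gap sits immediately after word 5 ("admitted").
Base order: A manager had admitted who insisted every nurse complained without warning.

5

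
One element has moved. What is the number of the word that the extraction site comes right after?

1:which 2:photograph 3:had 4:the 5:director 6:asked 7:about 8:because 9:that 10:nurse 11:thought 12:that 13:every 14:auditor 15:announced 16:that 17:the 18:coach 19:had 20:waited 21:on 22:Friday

7

The displaced element is "which photograph" (word 2).
It functions as the object of the preposition "about" of "asked", so the gap sits immediately after word 7 ("about").
Base order: The director had asked about which photograph because that nurse thought that every auditor announced that the coach had waited on Friday.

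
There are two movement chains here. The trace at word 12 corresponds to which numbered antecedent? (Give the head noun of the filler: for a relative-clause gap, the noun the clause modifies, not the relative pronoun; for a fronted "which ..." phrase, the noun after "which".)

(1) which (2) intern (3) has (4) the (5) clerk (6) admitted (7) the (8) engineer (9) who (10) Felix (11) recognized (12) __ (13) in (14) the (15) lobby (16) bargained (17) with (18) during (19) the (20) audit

8

The marked gap is inside the relative clause, the direct object of "recognized".
Its filler is the head noun "engineer" (via "who"), at word 8.
(The other dependency links word 2 to a gap after word 17.)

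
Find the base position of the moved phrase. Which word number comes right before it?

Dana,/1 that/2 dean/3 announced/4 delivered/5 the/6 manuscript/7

The displaced element is "Dana" (word 1).
It is linked across 1 clause boundary (Ø).
It functions as the subject of "delivered", so the gap sits immediately after word 4 ("announced").
Base order: That dean announced Dana delivered the manuscript.

4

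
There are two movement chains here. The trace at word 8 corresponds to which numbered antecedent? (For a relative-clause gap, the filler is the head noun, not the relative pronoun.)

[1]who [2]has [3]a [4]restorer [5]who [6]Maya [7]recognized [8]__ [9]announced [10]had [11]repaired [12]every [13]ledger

4

The marked gap is inside the relative clause, the direct object of "recognized".
Its filler is the head noun "restorer" (via "who"), at word 4.
(The other dependency links word 1 to a gap after word 9.)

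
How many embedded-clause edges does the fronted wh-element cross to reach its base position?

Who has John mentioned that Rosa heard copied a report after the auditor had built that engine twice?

"who" is extracted from the subject of "copied".
Boundaries crossed, outermost first: [that], [Ø] — 2 in total.

2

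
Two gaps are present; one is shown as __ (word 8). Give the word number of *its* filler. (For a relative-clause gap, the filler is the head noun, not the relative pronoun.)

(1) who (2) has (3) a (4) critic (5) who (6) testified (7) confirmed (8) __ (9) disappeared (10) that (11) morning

The marked gap is the subject of "disappeared".
Its filler is the fronted wh-phrase "who", at word 1.
(The other dependency links word 4 to a gap after word 5.)

1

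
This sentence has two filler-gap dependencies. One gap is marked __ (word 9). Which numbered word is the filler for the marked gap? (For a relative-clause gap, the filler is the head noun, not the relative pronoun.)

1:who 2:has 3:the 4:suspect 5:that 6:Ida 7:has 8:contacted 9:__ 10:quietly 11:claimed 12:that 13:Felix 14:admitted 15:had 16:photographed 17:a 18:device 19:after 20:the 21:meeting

4

The marked gap is inside the relative clause, the direct object of "contacted".
Its filler is the head noun "suspect" (via "that"), at word 4.
(The other dependency links word 1 to a gap after word 14.)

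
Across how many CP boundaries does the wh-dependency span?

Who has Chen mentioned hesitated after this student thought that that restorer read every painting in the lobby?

1

"who" is extracted from the subject of "hesitated".
Boundaries crossed, outermost first: [Ø] — 1 in total.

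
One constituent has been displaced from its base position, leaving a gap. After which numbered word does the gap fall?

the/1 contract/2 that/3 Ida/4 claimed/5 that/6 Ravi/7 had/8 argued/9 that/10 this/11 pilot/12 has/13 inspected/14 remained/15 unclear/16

14

The displaced element is "the contract" (word 2).
It is linked across 2 clause boundaries (that → that).
It functions as the direct object of "inspected", so the gap sits immediately after word 14 ("inspected").
Base order: Ida claimed that Ravi had argued that this pilot has inspected the contract.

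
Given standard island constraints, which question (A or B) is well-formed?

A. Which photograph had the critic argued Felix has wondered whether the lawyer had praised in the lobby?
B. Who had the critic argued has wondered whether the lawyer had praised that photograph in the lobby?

In A, the wh-phrase is extracted from inside a wh-island (introduced by "whether"), which blocks movement.
In B, the extraction path crosses only that-complement boundaries, which are transparent.
So B is grammatical.

B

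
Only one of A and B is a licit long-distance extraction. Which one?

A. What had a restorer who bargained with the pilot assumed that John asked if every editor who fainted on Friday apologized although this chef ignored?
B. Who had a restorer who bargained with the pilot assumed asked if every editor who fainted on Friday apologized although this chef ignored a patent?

In A, the wh-phrase is extracted from inside a wh-island (introduced by "if"), which blocks movement.
In B, the extraction path crosses only that-complement boundaries, which are transparent.
So B is grammatical.

B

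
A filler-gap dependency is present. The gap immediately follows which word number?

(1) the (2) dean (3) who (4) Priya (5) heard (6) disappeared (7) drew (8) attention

5

The displaced element is "the dean" (word 2).
It is linked across 1 clause boundary (Ø).
It functions as the subject of "disappeared", so the gap sits immediately after word 5 ("heard").
Base order: Priya heard the dean disappeared.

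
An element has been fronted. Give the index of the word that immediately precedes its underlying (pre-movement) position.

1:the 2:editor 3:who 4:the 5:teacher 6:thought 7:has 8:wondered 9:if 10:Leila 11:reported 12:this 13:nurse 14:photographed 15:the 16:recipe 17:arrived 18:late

The displaced element is "the editor" (word 2).
It is linked across 1 clause boundary (Ø).
It functions as the subject of "wondered", so the gap sits immediately after word 6 ("thought").
Base order: The teacher thought that the editor has wondered if Leila reported this nurse photographed the recipe.

6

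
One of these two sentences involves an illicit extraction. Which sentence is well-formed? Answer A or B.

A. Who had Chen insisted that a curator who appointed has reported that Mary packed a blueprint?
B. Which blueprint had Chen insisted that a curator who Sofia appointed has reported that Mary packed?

B

In A, the wh-phrase is extracted from inside a complex-NP island (relative clause) (introduced by "who"), which blocks movement.
In B, the extraction path crosses only that-complement boundaries, which are transparent.
So B is grammatical.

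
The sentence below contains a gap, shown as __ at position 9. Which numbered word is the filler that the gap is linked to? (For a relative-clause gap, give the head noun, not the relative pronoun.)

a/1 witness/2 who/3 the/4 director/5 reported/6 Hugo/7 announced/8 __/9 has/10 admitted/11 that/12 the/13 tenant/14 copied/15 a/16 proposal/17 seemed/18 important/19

The gap at 9 is the subject of "admitted", inside a relative clause.
The relative pronoun is "who" (word 3); it is bound by the head noun immediately before it.
Its filler is the head noun "witness", at word 2.

2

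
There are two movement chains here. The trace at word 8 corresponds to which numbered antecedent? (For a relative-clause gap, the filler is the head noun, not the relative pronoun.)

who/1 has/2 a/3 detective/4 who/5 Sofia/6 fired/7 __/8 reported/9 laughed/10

4

The marked gap is inside the relative clause, the direct object of "fired".
Its filler is the head noun "detective" (via "who"), at word 4.
(The other dependency links word 1 to a gap after word 9.)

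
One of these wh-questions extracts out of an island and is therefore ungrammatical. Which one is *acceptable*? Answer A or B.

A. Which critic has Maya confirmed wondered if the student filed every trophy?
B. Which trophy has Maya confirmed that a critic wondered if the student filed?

A

In B, the wh-phrase is extracted from inside a wh-island (introduced by "if"), which blocks movement.
In A, the extraction path crosses only that-complement boundaries, which are transparent.
So A is grammatical.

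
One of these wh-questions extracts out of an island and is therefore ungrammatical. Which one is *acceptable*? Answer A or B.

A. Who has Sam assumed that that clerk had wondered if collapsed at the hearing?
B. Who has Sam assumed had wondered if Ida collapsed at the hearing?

B

In A, the wh-phrase is extracted from inside a wh-island (introduced by "if"), which blocks movement.
In B, the extraction path crosses only that-complement boundaries, which are transparent.
So B is grammatical.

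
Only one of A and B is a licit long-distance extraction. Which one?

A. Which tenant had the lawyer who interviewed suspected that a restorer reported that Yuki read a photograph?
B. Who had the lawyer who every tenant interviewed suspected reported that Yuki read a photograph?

In A, the wh-phrase is extracted from inside a complex-NP island (relative clause) (introduced by "who"), which blocks movement.
In B, the extraction path crosses only that-complement boundaries, which are transparent.
So B is grammatical.

B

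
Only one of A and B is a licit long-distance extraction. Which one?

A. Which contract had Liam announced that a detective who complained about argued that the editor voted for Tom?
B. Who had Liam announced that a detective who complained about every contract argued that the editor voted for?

In A, the wh-phrase is extracted from inside a complex-NP island (relative clause) (introduced by "who"), which blocks movement.
In B, the extraction path crosses only that-complement boundaries, which are transparent.
So B is grammatical.

B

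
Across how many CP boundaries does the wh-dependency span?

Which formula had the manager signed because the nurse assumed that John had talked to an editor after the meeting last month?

"which formula" originates inside the matrix clause — no clause boundary is crossed.

0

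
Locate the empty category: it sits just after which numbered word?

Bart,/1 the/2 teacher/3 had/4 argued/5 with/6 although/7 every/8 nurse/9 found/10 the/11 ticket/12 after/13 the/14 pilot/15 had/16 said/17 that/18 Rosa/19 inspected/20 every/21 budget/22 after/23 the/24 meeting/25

The displaced element is "Bart" (word 1).
It functions as the object of the preposition "with" of "argued", so the gap sits immediately after word 6 ("with").
Base order: The teacher had argued with Bart although every nurse found the ticket after the pilot had said that Rosa inspected every budget after the meeting.

6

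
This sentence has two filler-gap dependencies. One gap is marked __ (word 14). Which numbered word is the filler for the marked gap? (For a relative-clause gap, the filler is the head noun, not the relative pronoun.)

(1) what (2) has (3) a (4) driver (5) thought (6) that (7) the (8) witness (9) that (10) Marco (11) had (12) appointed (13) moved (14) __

The marked gap is the direct object of "moved".
Its filler is the fronted wh-phrase "what", at word 1.
(The other dependency links word 8 to a gap after word 12.)

1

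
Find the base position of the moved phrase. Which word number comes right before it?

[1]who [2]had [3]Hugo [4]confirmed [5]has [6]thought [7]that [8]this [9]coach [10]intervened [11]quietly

The displaced element is "who" (word 1).
It is linked across 1 clause boundary (Ø).
It functions as the subject of "thought", so the gap sits immediately after word 4 ("confirmed").
Base order: Hugo had confirmed that who has thought that this coach intervened quietly.

4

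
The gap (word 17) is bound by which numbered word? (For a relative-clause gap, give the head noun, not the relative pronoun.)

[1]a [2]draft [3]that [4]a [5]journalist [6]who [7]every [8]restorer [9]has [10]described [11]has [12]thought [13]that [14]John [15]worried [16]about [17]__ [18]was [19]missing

The gap at 17 is the prepositional object of "worried", inside a relative clause.
The relative pronoun is "that" (word 3); it is bound by the head noun immediately before it.
Its filler is the head noun "draft", at word 2.

2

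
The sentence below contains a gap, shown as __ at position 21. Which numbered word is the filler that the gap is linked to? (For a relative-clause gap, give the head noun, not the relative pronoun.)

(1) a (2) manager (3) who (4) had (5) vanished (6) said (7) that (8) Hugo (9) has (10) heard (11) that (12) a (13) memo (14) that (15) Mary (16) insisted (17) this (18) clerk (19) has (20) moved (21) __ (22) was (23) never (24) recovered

The gap at 21 is the object of "moved", inside a relative clause.
The relative pronoun is "that" (word 14); it is bound by the head noun immediately before it.
Its filler is the head noun "memo", at word 13.

13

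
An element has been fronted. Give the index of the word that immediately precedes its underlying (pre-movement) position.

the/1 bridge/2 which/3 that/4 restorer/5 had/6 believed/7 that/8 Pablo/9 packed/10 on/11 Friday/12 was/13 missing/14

10

The displaced element is "the bridge" (word 2).
It is linked across 1 clause boundary (that).
It functions as the direct object of "packed", so the gap sits immediately after word 10 ("packed").
Base order: That restorer had believed that Pablo packed the bridge on Friday.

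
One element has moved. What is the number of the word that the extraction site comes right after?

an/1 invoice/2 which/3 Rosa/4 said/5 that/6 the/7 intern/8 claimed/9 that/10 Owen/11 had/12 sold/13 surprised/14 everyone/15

The displaced element is "an invoice" (word 2).
It is linked across 2 clause boundaries (that → that).
It functions as the direct object of "sold", so the gap sits immediately after word 13 ("sold").
Base order: Rosa said that the intern claimed that Owen had sold an invoice.

13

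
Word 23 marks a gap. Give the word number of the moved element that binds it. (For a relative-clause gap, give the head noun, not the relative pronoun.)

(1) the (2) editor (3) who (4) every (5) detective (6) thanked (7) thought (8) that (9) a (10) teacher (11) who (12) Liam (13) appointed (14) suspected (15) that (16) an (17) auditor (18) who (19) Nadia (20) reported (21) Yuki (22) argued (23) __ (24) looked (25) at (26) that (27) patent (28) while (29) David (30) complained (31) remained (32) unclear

17

The gap at 23 is the subject of "looked", inside a relative clause.
The relative pronoun is "who" (word 18); it is bound by the head noun immediately before it.
Its filler is the head noun "auditor", at word 17.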